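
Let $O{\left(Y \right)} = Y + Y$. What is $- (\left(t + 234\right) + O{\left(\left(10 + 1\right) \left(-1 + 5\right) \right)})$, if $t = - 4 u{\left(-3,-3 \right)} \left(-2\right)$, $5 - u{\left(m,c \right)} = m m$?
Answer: $-290$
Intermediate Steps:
$u{\left(m,c \right)} = 5 - m^{2}$ ($u{\left(m,c \right)} = 5 - m m = 5 - m^{2}$)
$t = -32$ ($t = - 4 \left(5 - \left(-3\right)^{2}\right) \left(-2\right) = - 4 \left(5 - 9\right) \left(-2\right) = \left(-4\right) \left(-4\right) \left(-2\right) = 16 \left(-2\right) = -32$)
$O{\left(Y \right)} = 2 Y$
$- (\left(t + 234\right) + O{\left(\left(10 + 1\right) \left(-1 + 5\right) \right)}) = - (\left(-32 + 234\right) + 2 \left(10 + 1\right) \left(-1 + 5\right)) = - (202 + 2 \cdot 11 \cdot 4) = - (202 + 2 \cdot 44) = - (202 + 88) = \left(-1\right) 290 = -290$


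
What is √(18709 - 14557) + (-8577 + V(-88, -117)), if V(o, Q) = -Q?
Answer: -8460 + 2*√1038 ≈ -8395.6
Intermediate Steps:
√(18709 - 14557) + (-8577 + V(-88, -117)) = √(18709 - 14557) + (-8577 - 1*(-117)) = √4152 + (-8577 + 117) = 2*√1038 - 8460 = -8460 + 2*√1038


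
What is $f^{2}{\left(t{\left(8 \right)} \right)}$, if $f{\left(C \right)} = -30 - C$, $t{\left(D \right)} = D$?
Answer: $1444$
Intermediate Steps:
$f^{2}{\left(t{\left(8 \right)} \right)} = \left(-30 - 8\right)^{2} = \left(-38\right)^{2} = 1444$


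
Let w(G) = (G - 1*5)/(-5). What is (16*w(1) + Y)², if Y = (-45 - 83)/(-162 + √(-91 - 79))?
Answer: 804749471744/4360621225 + 114827264*I*√170/872124245 ≈ 184.55 + 1.7167*I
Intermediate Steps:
w(G) = 1 - G/5 (w(G) = (G - 5)*(-⅕) = (-5 + G)*(-⅕) = 1 - G/5)
Y = -128/(-162 + I*√170) (Y = -128/(-162 + √(-170)) = -128/(-162 + I*√170) ≈ 0.78504 + 0.063183*I)
(16*w(1) + Y)² = (16*(1 - ⅕*1) + (10368/13207 + 64*I*√170/13207))² = (16*(1 - ⅕) + (10368/13207 + 64*I*√170/13207))² = (16*(⅘) + (10368/13207 + 64*I*√170/13207))² = (64/5 + (10368/13207 + 64*I*√170/13207))² = (897088/66035 + 64*I*√170/13207)²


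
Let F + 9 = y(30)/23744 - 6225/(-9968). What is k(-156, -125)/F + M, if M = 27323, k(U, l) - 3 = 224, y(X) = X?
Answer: 34503127955/1264041 ≈ 27296.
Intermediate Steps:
k(U, l) = 227 (k(U, l) = 3 + 224 = 227)
F = -1264041/150944 (F = -9 + (30/23744 - 6225/(-9968)) = -9 + (30*(1/23744) - 6225*(-1/9968)) = -9 + (15/11872 + 6225/9968) = -9 + 94455/150944 = -1264041/150944 ≈ -8.3742)
k(-156, -125)/F + M = 227/(-1264041/150944) + 27323 = 227*(-150944/1264041) + 27323 = -34264288/1264041 + 27323 = 34503127955/1264041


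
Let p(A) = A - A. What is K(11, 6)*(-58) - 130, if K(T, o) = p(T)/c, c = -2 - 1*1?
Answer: -130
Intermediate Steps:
p(A) = 0
c = -3 (c = -2 - 1 = -3)
K(T, o) = 0 (K(T, o) = 0/(-3) = 0*(-1/3) = 0)
K(11, 6)*(-58) - 130 = 0*(-58) - 130 = 0 - 130 = -130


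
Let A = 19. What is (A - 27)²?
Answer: 64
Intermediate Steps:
(A - 27)² = (19 - 27)² = (-8)² = 64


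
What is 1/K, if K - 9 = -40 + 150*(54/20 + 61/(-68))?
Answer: 34/8141 ≈ 0.0041764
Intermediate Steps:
K = 8141/34 (K = 9 + (-40 + 150*(54/20 + 61/(-68))) = 9 + (-40 + 150*(54*(1/20) + 61*(-1/68))) = 9 + (-40 + 150*(27/10 - 61/68)) = 9 + (-40 + 150*(613/340)) = 9 + (-40 + 9195/34) = 9 + 7835/34 = 8141/34 ≈ 239.44)
1/K = 1/(8141/34) = 34/8141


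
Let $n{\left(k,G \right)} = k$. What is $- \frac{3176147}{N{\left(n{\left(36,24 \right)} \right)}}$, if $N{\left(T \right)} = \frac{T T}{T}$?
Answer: $- \frac{3176147}{36} \approx -88226.0$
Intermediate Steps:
$N{\left(T \right)} = T$ ($N{\left(T \right)} = \frac{T^{2}}{T} = T$)
$- \frac{3176147}{N{\left(n{\left(36,24 \right)} \right)}} = - \frac{3176147}{36}$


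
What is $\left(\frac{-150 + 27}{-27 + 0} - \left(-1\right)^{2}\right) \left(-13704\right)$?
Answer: $- \frac{146176}{3} \approx -48725.0$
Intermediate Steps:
$\left(\frac{-150 + 27}{-27 + 0} - \left(-1\right)^{2}\right) \left(-13704\right) = \left(- \frac{123}{-27} - 1\right) \left(-13704\right) = \left(\left(-123\right) \left(- \frac{1}{27}\right) - 1\right) \left(-13704\right) = \left(\frac{41}{9} - 1\right) \left(-13704\right) = \frac{32}{9} \left(-13704\right) = - \frac{146176}{3}$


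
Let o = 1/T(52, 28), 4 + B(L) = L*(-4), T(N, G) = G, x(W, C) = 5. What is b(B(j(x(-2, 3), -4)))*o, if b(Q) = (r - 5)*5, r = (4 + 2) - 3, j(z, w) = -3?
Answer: -5/14 ≈ -0.35714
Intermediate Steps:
B(L) = -4 - 4*L (B(L) = -4 + L*(-4) = -4 - 4*L)
r = 3 (r = 6 - 3 = 3)
o = 1/28 ≈ 0.035714
b(Q) = -10 (b(Q) = (3 - 5)*5 = -2*5 = -10)
b(B(j(x(-2, 3), -4)))*o = -10*1/28 = -5/14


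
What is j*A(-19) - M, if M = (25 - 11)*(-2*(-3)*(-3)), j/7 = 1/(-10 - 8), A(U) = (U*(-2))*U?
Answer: 4795/9 ≈ 532.78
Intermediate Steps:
A(U) = -2*U² (A(U) = (-2*U)*U = -2*U²)
j = -7/18 (j = 7/(-10 - 8) = 7/(-18) = 7*(-1/18) = -7/18 ≈ -0.38889)
M = -252 (M = 14*(6*(-3)) = 14*(-18) = -252)
j*A(-19) - M = -(-7)*(-19)²/9 - 1*(-252) = -(-7)*361/9 + 252 = -7/18*(-722) + 252 = 2527/9 + 252 = 4795/9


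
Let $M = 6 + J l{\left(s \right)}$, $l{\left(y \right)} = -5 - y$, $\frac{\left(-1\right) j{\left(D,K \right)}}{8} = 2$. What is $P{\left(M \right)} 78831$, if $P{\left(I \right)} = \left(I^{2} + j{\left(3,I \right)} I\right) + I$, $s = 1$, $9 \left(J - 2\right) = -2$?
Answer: $7234934$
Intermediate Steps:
$J = \frac{16}{9}$ ($J = 2 + \frac{1}{9} \left(-2\right) = 2 - \frac{2}{9} = \frac{16}{9} \approx 1.7778$)
$j{\left(D,K \right)} = -16$ ($j{\left(D,K \right)} = \left(-8\right) 2 = -16$)
$M = - \frac{14}{3}$ ($M = 6 + \frac{16 \left(-5 - 1\right)}{9} = 6 + \frac{16}{9} \left(-6\right) = 6 - \frac{32}{3} = - \frac{14}{3} \approx -4.6667$)
$P{\left(I \right)} = I^{2} - 15 I$ ($P{\left(I \right)} = \left(I^{2} - 16 I\right) + I = I^{2} - 15 I$)
$P{\left(M \right)} 78831 = - \frac{14 \left(-15 - \frac{14}{3}\right)}{3} \cdot 78831 = \left(- \frac{14}{3}\right) \left(- \frac{59}{3}\right) 78831 = \frac{826}{9} \cdot 78831 = 7234934$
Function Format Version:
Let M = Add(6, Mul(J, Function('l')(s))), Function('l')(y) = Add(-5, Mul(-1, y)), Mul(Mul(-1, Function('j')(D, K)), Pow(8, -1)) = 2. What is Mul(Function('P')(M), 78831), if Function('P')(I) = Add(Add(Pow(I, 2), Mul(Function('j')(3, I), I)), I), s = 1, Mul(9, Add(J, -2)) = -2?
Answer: 7234934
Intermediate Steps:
J = Rational(16, 9) (J = Add(2, Mul(Rational(1, 9), -2)) = Add(2, Rational(-2, 9)) = Rational(16, 9) ≈ 1.7778)
Function('j')(D, K) = -16 (Function('j')(D, K) = Mul(-8, 2) = -16)
M = Rational(-14, 3) (M = Add(6, Mul(Rational(16, 9), Add(-5, Mul(-1, 1)))) = Add(6, Mul(Rational(16, 9), Add(-5, -1))) = Add(6, Mul(Rational(16, 9), -6)) = Add(6, Rational(-32, 3)) = Rational(-14, 3) ≈ -4.6667)
Function('P')(I) = Add(Pow(I, 2), Mul(-15, I)) (Function('P')(I) = Add(Add(Pow(I, 2), Mul(-16, I)), I) = Add(Pow(I, 2), Mul(-15, I)))
Mul(Function('P')(M), 78831) = Mul(Mul(Rational(-14, 3), Add(-15, Rational(-14, 3))), 78831) = Mul(Mul(Rational(-14, 3), Rational(-59, 3)), 78831) = Mul(Rational(826, 9), 78831) = 7234934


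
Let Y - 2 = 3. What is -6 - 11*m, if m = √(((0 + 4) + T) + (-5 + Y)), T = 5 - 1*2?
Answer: -6 - 11*√7 ≈ -35.103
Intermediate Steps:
Y = 5 (Y = 2 + 3 = 5)
T = 3 (T = 5 - 2 = 3)
m = √7 (m = √(((0 + 4) + 3) + (-5 + 5)) = √((4 + 3) + 0) = √(7 + 0) = √7 ≈ 2.6458)
-6 - 11*m = -6 - 11*√7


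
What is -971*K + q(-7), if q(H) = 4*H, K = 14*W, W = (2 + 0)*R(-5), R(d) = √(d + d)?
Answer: -28 - 27188*I*√10 ≈ -28.0 - 85976.0*I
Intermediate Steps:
R(d) = √2*√d (R(d) = √(2*d) = √2*√d)
W = 2*I*√10 (W = (2 + 0)*(√2*√(-5)) = 2*(√2*(I*√5)) = 2*(I*√10) = 2*I*√10 ≈ 6.3246*I)
K = 28*I*√10 (K = 14*(2*I*√10) = 28*I*√10 ≈ 88.544*I)
-971*K + q(-7) = -27188*I*√10 + 4*(-7) = -27188*I*√10 - 28 = -28 - 27188*I*√10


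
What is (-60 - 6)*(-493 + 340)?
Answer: 10098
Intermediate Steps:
(-60 - 6)*(-493 + 340) = -66*(-153) = 10098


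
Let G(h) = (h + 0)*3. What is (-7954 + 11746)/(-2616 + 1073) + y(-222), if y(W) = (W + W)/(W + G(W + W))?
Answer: -23458/10801 ≈ -2.1718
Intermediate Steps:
G(h) = 3*h (G(h) = h*3 = 3*h)
y(W) = 2/7 (y(W) = (W + W)/(W + 3*(W + W)) = (2*W)/(W + 3*(2*W)) = (2*W)/(W + 6*W) = (2*W)/((7*W)) = (2*W)*(1/(7*W)) = 2/7)
(-7954 + 11746)/(-2616 + 1073) + y(-222) = (-7954 + 11746)/(-2616 + 1073) + 2/7 = 3792/(-1543) + 2/7 = 3792*(-1/1543) + 2/7 = -3792/1543 + 2/7 = -23458/10801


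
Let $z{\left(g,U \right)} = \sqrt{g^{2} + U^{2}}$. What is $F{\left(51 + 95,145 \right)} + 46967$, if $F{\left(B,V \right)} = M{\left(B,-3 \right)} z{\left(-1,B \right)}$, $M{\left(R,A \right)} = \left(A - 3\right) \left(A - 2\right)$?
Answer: $46967 + 30 \sqrt{21317} \approx 51347.0$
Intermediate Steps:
$z{\left(g,U \right)} = \sqrt{U^{2} + g^{2}}$
$M{\left(R,A \right)} = \left(-3 + A\right) \left(-2 + A\right)$
$F{\left(B,V \right)} = 30 \sqrt{1 + B^{2}}$ ($F{\left(B,V \right)} = \left(6 + \left(-3\right)^{2} - -15\right) \sqrt{B^{2} + \left(-1\right)^{2}} = \left(6 + 9 + 15\right) \sqrt{B^{2} + 1} = 30 \sqrt{1 + B^{2}}$)
$F{\left(51 + 95,145 \right)} + 46967 = 30 \sqrt{1 + \left(51 + 95\right)^{2}} + 46967 = 30 \sqrt{1 + 146^{2}} + 46967 = 30 \sqrt{1 + 21316} + 46967 = 30 \sqrt{21317} + 46967 = 46967 + 30 \sqrt{21317}$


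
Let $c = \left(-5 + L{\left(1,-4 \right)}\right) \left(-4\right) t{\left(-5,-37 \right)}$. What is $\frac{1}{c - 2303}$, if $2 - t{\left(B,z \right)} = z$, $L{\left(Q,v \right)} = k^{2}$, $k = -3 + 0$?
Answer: $- \frac{1}{2927} \approx -0.00034165$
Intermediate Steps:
$k = -3$
$L{\left(Q,v \right)} = 9$ ($L{\left(Q,v \right)} = \left(-3\right)^{2} = 9$)
$t{\left(B,z \right)} = 2 - z$
$c = -624$ ($c = \left(-5 + 9\right) \left(-4\right) \left(2 - -37\right) = 4 \left(-4\right) \left(2 + 37\right) = \left(-16\right) 39 = -624$)
$\frac{1}{c - 2303} = \frac{1}{-624 - 2303} = \frac{1}{-2927} = - \frac{1}{2927}$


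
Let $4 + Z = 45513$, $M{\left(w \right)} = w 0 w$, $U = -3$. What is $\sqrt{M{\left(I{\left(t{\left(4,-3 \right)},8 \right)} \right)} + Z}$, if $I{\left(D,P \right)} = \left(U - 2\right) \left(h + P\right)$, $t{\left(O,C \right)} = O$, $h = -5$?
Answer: $\sqrt{45509} \approx 213.33$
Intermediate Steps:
$I{\left(D,P \right)} = 25 - 5 P$ ($I{\left(D,P \right)} = \left(-3 - 2\right) \left(-5 + P\right) = - 5 \left(-5 + P\right) = 25 - 5 P$)
$M{\left(w \right)} = 0$ ($M{\left(w \right)} = w 0 = 0$)
$Z = 45509$ ($Z = -4 + 45513 = 45509$)
$\sqrt{M{\left(I{\left(t{\left(4,-3 \right)},8 \right)} \right)} + Z} = \sqrt{0 + 45509} = \sqrt{45509}$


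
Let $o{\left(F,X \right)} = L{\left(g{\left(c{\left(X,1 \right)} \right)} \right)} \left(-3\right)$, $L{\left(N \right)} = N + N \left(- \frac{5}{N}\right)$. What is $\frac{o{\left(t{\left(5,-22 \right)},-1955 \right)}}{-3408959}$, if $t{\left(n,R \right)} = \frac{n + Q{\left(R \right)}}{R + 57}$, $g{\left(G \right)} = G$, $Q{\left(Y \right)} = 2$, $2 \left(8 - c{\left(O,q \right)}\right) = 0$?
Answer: $\frac{9}{3408959} \approx 2.6401 \cdot 10^{-6}$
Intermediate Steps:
$c{\left(O,q \right)} = 8$ ($c{\left(O,q \right)} = 8 - 0 = 8 + 0 = 8$)
$t{\left(n,R \right)} = \frac{2 + n}{57 + R}$ ($t{\left(n,R \right)} = \frac{n + 2}{R + 57} = \frac{2 + n}{57 + R}$)
$L{\left(N \right)} = -5 + N$ ($L{\left(N \right)} = N - 5 = -5 + N$)
$o{\left(F,X \right)} = -9$ ($o{\left(F,X \right)} = \left(-5 + 8\right) \left(-3\right) = 3 \left(-3\right) = -9$)
$\frac{o{\left(t{\left(5,-22 \right)},-1955 \right)}}{-3408959} = - \frac{9}{-3408959} = \left(-9\right) \left(- \frac{1}{3408959}\right) = \frac{9}{3408959}$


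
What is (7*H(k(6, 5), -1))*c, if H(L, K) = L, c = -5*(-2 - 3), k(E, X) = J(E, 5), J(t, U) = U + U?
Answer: 1750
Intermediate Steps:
J(t, U) = 2*U
k(E, X) = 10 (k(E, X) = 2*5 = 10)
c = 25 (c = -5*(-5) = 25)
(7*H(k(6, 5), -1))*c = (7*10)*25 = 70*25 = 1750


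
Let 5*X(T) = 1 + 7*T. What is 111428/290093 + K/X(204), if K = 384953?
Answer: 558520083757/414542897 ≈ 1347.3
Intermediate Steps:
X(T) = ⅕ + 7*T/5 (X(T) = (1 + 7*T)/5 = ⅕ + 7*T/5)
111428/290093 + K/X(204) = 111428/290093 + 384953/(⅕ + (7/5)*204) = 111428*(1/290093) + 384953/(⅕ + 1428/5) = 111428/290093 + 384953/(1429/5) = 111428/290093 + 384953*(5/1429) = 111428/290093 + 1924765/1429 = 558520083757/414542897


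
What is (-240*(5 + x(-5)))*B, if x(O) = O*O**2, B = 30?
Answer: 864000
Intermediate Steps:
x(O) = O**3
(-240*(5 + x(-5)))*B = -240*(5 + (-5)**3)*30 = -240*(5 - 125)*30 = -240*(-120)*30 = -80*(-360)*30 = 28800*30 = 864000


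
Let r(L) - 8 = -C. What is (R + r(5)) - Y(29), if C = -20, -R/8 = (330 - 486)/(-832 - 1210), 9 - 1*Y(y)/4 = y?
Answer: 109644/1021 ≈ 107.39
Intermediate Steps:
Y(y) = 36 - 4*y
R = -624/1021 (R = -8*(330 - 486)/(-832 - 1210) = -(-1248)/(-2042) = -(-1248)*(-1)/2042 = -8*78/1021 = -624/1021 ≈ -0.61117)
r(L) = 28 (r(L) = 8 - 1*(-20) = 8 + 20 = 28)
(R + r(5)) - Y(29) = (-624/1021 + 28) - (36 - 4*29) = 27964/1021 - (36 - 116) = 27964/1021 - 1*(-80) = 27964/1021 + 80 = 109644/1021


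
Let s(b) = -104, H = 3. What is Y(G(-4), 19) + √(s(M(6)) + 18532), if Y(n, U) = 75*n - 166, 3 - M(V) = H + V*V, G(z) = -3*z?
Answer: 734 + 2*√4607 ≈ 869.75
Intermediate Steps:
M(V) = -V² (M(V) = 3 - (3 + V*V) = 3 - (3 + V²) = 3 + (-3 - V²) = -V²)
Y(n, U) = -166 + 75*n
Y(G(-4), 19) + √(s(M(6)) + 18532) = (-166 + 75*(-3*(-4))) + √(-104 + 18532) = (-166 + 75*12) + √18428 = (-166 + 900) + 2*√4607 = 734 + 2*√4607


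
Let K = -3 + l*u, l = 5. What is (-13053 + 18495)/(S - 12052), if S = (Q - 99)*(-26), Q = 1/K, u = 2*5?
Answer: -127887/222746 ≈ -0.57414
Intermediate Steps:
u = 10
K = 47 (K = -3 + 5*10 = -3 + 50 = 47)
Q = 1/47 ≈ 0.021277
S = 120952/47 (S = (1/47 - 99)*(-26) = -4652/47*(-26) = 120952/47 ≈ 2573.4)
(-13053 + 18495)/(S - 12052) = (-13053 + 18495)/(120952/47 - 12052) = 5442/(-445492/47) = 5442*(-47/445492) = -127887/222746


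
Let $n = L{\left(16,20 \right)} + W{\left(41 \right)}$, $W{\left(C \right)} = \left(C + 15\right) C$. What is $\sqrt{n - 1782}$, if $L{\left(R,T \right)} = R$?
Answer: $\sqrt{530} \approx 23.022$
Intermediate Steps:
$W{\left(C \right)} = C \left(15 + C\right)$ ($W{\left(C \right)} = \left(15 + C\right) C = C \left(15 + C\right)$)
$n = 2312$ ($n = 16 + 41 \left(15 + 41\right) = 16 + 41 \cdot 56 = 16 + 2296 = 2312$)
$\sqrt{n - 1782} = \sqrt{2312 - 1782} = \sqrt{530}$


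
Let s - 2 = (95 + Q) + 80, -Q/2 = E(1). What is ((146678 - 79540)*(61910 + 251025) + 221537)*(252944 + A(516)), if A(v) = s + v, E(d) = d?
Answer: 5328884429196045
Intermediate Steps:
Q = -2 (Q = -2*1 = -2)
s = 175 (s = 2 + ((95 - 2) + 80) = 2 + (93 + 80) = 2 + 173 = 175)
A(v) = 175 + v
((146678 - 79540)*(61910 + 251025) + 221537)*(252944 + A(516)) = ((146678 - 79540)*(61910 + 251025) + 221537)*(252944 + (175 + 516)) = (67138*312935 + 221537)*(252944 + 691) = (21009830030 + 221537)*253635 = 21010051567*253635 = 5328884429196045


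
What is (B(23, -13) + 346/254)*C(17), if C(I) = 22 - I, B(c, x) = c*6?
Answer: 88495/127 ≈ 696.81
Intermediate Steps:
B(c, x) = 6*c
(B(23, -13) + 346/254)*C(17) = (6*23 + 346/254)*(22 - 1*17) = (138 + 346*(1/254))*(22 - 17) = (138 + 173/127)*5 = (17699/127)*5 = 88495/127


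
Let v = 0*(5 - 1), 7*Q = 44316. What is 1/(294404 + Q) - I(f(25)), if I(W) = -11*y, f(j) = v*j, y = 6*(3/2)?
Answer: 208409263/2105144 ≈ 99.000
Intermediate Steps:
Q = 44316/7 (Q = (⅐)*44316 = 44316/7 ≈ 6330.9)
v = 0 (v = 0*4 = 0)
y = 9 (y = 6*(3*(½)) = 6*(3/2) = 9)
f(j) = 0 (f(j) = 0*j = 0)
I(W) = -99 (I(W) = -11*9 = -99)
1/(294404 + Q) - I(f(25)) = 1/(294404 + 44316/7) - 1*(-99) = 1/(2105144/7) + 99 = 7/2105144 + 99 = 208409263/2105144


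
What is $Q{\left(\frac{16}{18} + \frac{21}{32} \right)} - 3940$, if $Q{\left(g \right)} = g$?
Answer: $- \frac{1134275}{288} \approx -3938.5$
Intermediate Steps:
$Q{\left(\frac{16}{18} + \frac{21}{32} \right)} - 3940 = \left(\frac{16}{18} + \frac{21}{32}\right) - 3940 = \left(16 \cdot \frac{1}{18} + 21 \cdot \frac{1}{32}\right) - 3940 = \left(\frac{8}{9} + \frac{21}{32}\right) - 3940 = \frac{445}{288} - 3940 = - \frac{1134275}{288}$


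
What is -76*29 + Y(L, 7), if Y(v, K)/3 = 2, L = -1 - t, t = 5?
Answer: -2198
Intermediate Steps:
L = -6 (L = -1 - 1*5 = -1 - 5 = -6)
Y(v, K) = 6 (Y(v, K) = 3*2 = 6)
-76*29 + Y(L, 7) = -76*29 + 6 = -2204 + 6 = -2198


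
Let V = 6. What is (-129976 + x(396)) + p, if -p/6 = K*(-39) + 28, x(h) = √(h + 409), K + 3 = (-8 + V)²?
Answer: -129910 + √805 ≈ -1.2988e+5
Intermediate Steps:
K = 1 (K = -3 + (-8 + 6)² = -3 + (-2)² = -3 + 4 = 1)
x(h) = √(409 + h)
p = 66 (p = -6*(1*(-39) + 28) = -6*(-39 + 28) = -6*(-11) = 66)
(-129976 + x(396)) + p = (-129976 + √(409 + 396)) + 66 = (-129976 + √805) + 66 = -129910 + √805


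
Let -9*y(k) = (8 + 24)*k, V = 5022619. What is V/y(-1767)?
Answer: 15067857/18848 ≈ 799.44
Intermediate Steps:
y(k) = -32*k/9 (y(k) = -(8 + 24)*k/9 = -32*k/9)
V/y(-1767) = 5022619/((-32/9*(-1767))) = 5022619/(18848/3) = 5022619*(3/18848) = 15067857/18848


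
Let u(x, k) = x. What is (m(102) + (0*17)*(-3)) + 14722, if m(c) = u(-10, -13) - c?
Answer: 14610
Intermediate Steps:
m(c) = -10 - c
(m(102) + (0*17)*(-3)) + 14722 = ((-10 - 1*102) + (0*17)*(-3)) + 14722 = ((-10 - 102) + 0*(-3)) + 14722 = (-112 + 0) + 14722 = -112 + 14722 = 14610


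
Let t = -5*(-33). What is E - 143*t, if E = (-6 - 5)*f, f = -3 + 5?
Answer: -23617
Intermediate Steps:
f = 2
t = 165
E = -22 (E = (-6 - 5)*2 = -11*2 = -22)
E - 143*t = -22 - 143*165 = -22 - 23595 = -23617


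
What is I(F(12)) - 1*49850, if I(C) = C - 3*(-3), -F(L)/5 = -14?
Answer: -49771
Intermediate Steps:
F(L) = 70 (F(L) = -5*(-14) = 70)
I(C) = 9 + C (I(C) = C + 9 = 9 + C)
I(F(12)) - 1*49850 = (9 + 70) - 1*49850 = 79 - 49850 = -49771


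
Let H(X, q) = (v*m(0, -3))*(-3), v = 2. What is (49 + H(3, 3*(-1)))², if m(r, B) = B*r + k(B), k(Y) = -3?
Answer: 4489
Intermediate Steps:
m(r, B) = -3 + B*r (m(r, B) = B*r - 3 = -3 + B*r)
H(X, q) = 18 (H(X, q) = (2*(-3 - 3*0))*(-3) = (2*(-3 + 0))*(-3) = (2*(-3))*(-3) = -6*(-3) = 18)
(49 + H(3, 3*(-1)))² = (49 + 18)² = 67² = 4489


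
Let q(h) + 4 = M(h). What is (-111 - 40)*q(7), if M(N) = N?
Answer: -453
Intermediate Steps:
q(h) = -4 + h
(-111 - 40)*q(7) = (-111 - 40)*(-4 + 7) = -151*3 = -453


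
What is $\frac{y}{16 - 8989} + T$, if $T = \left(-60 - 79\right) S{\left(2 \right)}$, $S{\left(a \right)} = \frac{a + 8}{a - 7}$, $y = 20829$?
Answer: $\frac{824555}{2991} \approx 275.68$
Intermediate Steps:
$S{\left(a \right)} = \frac{8 + a}{-7 + a}$
$T = 278$ ($T = \left(-60 - 79\right) \frac{8 + 2}{-7 + 2} = - 139 \frac{1}{-5} \cdot 10 = - 139 \left(\left(- \frac{1}{5}\right) 10\right) = \left(-139\right) \left(-2\right) = 278$)
$\frac{y}{16 - 8989} + T = \frac{20829}{16 - 8989} + 278 = \frac{20829}{-8973} + 278 = 20829 \left(- \frac{1}{8973}\right) + 278 = - \frac{6943}{2991} + 278 = \frac{824555}{2991}$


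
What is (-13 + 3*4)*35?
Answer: -35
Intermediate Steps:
(-13 + 3*4)*35 = (-13 + 12)*35 = -1*35 = -35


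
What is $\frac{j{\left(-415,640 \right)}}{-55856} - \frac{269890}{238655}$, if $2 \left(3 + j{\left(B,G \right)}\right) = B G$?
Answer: $\frac{3323824825}{2666062736} \approx 1.2467$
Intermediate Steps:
$j{\left(B,G \right)} = -3 + \frac{B G}{2}$
$\frac{j{\left(-415,640 \right)}}{-55856} - \frac{269890}{238655} = \frac{-3 + \frac{1}{2} \left(-415\right) 640}{-55856} - \frac{269890}{238655} = \left(-3 - 132800\right) \left(- \frac{1}{55856}\right) - \frac{53978}{47731} = \left(-132803\right) \left(- \frac{1}{55856}\right) - \frac{53978}{47731} = \frac{132803}{55856} - \frac{53978}{47731} = \frac{3323824825}{2666062736}$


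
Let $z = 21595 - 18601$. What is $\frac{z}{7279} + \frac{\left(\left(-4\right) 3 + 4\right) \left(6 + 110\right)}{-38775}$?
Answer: $\frac{122847262}{282243225} \approx 0.43525$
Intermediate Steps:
$z = 2994$
$\frac{z}{7279} + \frac{\left(\left(-4\right) 3 + 4\right) \left(6 + 110\right)}{-38775} = \frac{2994}{7279} + \frac{\left(\left(-4\right) 3 + 4\right) \left(6 + 110\right)}{-38775} = 2994 \cdot \frac{1}{7279} + \left(-12 + 4\right) 116 \left(- \frac{1}{38775}\right) = \frac{2994}{7279} + \left(-8\right) 116 \left(- \frac{1}{38775}\right) = \frac{2994}{7279} - - \frac{928}{38775} = \frac{2994}{7279} + \frac{928}{38775} = \frac{122847262}{282243225}$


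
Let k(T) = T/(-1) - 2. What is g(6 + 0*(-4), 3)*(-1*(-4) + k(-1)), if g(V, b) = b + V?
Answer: 27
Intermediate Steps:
g(V, b) = V + b
k(T) = -2 - T (k(T) = T*(-1) - 2 = -T - 2 = -2 - T)
g(6 + 0*(-4), 3)*(-1*(-4) + k(-1)) = ((6 + 0*(-4)) + 3)*(-1*(-4) + (-2 - 1*(-1))) = ((6 + 0) + 3)*(4 + (-2 + 1)) = (6 + 3)*(4 - 1) = 9*3 = 27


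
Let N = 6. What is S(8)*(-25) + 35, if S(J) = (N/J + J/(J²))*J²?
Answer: -1365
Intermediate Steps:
S(J) = 7*J (S(J) = (6/J + J/(J²))*J² = (6/J + J/J²)*J² = (6/J + 1/J)*J² = (7/J)*J² = 7*J)
S(8)*(-25) + 35 = (7*8)*(-25) + 35 = 56*(-25) + 35 = -1400 + 35 = -1365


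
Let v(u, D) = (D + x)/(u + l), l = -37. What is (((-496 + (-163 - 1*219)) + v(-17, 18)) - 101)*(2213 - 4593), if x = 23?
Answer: 62959330/27 ≈ 2.3318e+6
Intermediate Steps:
v(u, D) = (23 + D)/(-37 + u) (v(u, D) = (D + 23)/(u - 37) = (23 + D)/(-37 + u))
(((-496 + (-163 - 1*219)) + v(-17, 18)) - 101)*(2213 - 4593) = (((-496 + (-163 - 1*219)) + (23 + 18)/(-37 - 17)) - 101)*(2213 - 4593) = (((-496 + (-163 - 219)) + 41/(-54)) - 101)*(-2380) = (((-496 - 382) - 1/54*41) - 101)*(-2380) = ((-878 - 41/54) - 101)*(-2380) = (-47453/54 - 101)*(-2380) = -52907/54*(-2380) = 62959330/27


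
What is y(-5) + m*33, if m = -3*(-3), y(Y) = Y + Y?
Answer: 287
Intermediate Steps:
y(Y) = 2*Y
m = 9
y(-5) + m*33 = 2*(-5) + 9*33 = -10 + 297 = 287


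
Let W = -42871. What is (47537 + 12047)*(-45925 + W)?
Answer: -5290820864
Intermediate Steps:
(47537 + 12047)*(-45925 + W) = (47537 + 12047)*(-45925 - 42871) = 59584*(-88796) = -5290820864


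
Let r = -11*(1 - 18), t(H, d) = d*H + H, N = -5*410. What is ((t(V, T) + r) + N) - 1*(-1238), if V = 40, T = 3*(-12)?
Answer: -2025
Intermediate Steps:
T = -36
N = -2050
t(H, d) = H + H*d (t(H, d) = H*d + H = H + H*d)
r = 187 (r = -11*(-17) = 187)
((t(V, T) + r) + N) - 1*(-1238) = ((40*(1 - 36) + 187) - 2050) - 1*(-1238) = ((40*(-35) + 187) - 2050) + 1238 = ((-1400 + 187) - 2050) + 1238 = (-1213 - 2050) + 1238 = -3263 + 1238 = -2025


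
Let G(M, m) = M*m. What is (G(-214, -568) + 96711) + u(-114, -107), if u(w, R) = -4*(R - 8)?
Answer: 218723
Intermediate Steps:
u(w, R) = 32 - 4*R (u(w, R) = -4*(-8 + R) = 32 - 4*R)
(G(-214, -568) + 96711) + u(-114, -107) = (-214*(-568) + 96711) + (32 - 4*(-107)) = (121552 + 96711) + (32 + 428) = 218263 + 460 = 218723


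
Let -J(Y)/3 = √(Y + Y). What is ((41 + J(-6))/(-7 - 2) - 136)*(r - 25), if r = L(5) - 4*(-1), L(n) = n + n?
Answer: 13915/9 - 22*I*√3/3 ≈ 1546.1 - 12.702*I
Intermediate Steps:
L(n) = 2*n
J(Y) = -3*√2*√Y (J(Y) = -3*√(Y + Y) = -3*√2*√Y)
r = 14 (r = 2*5 - 4*(-1) = 10 + 4 = 14)
((41 + J(-6))/(-7 - 2) - 136)*(r - 25) = ((41 - 3*√2*√(-6))/(-7 - 2) - 136)*(14 - 25) = ((41 - 3*√2*I*√6)/(-9) - 136)*(-11) = ((41 - 6*I*√3)*(-⅑) - 136)*(-11) = ((-41/9 + 2*I*√3/3) - 136)*(-11) = (-1265/9 + 2*I*√3/3)*(-11) = 13915/9 - 22*I*√3/3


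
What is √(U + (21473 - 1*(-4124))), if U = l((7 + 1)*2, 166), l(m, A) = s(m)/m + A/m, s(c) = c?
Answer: 3*√45526/4 ≈ 160.03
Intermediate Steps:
l(m, A) = 1 + A/m (l(m, A) = m/m + A/m = 1 + A/m)
U = 91/8 (U = (166 + (7 + 1)*2)/(((7 + 1)*2)) = (166 + 8*2)/((8*2)) = (166 + 16)/16 = (1/16)*182 = 91/8 ≈ 11.375)
√(U + (21473 - 1*(-4124))) = √(91/8 + (21473 - 1*(-4124))) = √(91/8 + (21473 + 4124)) = √(91/8 + 25597) = √(204867/8) = 3*√45526/4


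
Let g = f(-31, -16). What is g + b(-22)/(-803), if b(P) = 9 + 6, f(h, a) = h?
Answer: -24908/803 ≈ -31.019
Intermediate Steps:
g = -31
b(P) = 15
g + b(-22)/(-803) = -31 + 15/(-803) = -31 + 15*(-1/803) = -31 - 15/803 = -24908/803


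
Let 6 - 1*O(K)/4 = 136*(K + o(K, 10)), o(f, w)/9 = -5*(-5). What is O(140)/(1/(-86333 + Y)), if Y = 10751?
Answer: 15005747952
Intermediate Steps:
o(f, w) = 225 (o(f, w) = 9*(-5*(-5)) = 9*25 = 225)
O(K) = -122376 - 544*K (O(K) = 24 - 544*(K + 225) = 24 - 544*(225 + K) = 24 - 4*(30600 + 136*K) = 24 + (-122400 - 544*K) = -122376 - 544*K)
O(140)/(1/(-86333 + Y)) = (-122376 - 544*140)/(1/(-86333 + 10751)) = (-122376 - 76160)/(1/(-75582)) = -198536/(-1/75582) = -198536*(-75582) = 15005747952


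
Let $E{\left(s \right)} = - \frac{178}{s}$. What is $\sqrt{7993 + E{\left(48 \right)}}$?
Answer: $\frac{\sqrt{1150458}}{12} \approx 89.383$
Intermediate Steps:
$\sqrt{7993 + E{\left(48 \right)}} = \sqrt{7993 - \frac{178}{48}} = \sqrt{7993 - \frac{89}{24}} = \sqrt{\frac{191743}{24}} = \frac{\sqrt{1150458}}{12}$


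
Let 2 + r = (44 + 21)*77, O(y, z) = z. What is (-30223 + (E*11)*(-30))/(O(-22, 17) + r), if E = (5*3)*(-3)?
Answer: -15373/5020 ≈ -3.0624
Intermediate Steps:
E = -45 (E = 15*(-3) = -45)
r = 5003 (r = -2 + (44 + 21)*77 = -2 + 65*77 = -2 + 5005 = 5003)
(-30223 + (E*11)*(-30))/(O(-22, 17) + r) = (-30223 - 45*11*(-30))/(17 + 5003) = (-30223 - 495*(-30))/5020 = (-30223 + 14850)*(1/5020) = -15373*1/5020 = -15373/5020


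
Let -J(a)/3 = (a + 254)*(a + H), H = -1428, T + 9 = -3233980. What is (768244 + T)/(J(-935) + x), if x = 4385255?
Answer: 2465745/442354 ≈ 5.5741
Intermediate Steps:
T = -3233989 (T = -9 - 3233980 = -3233989)
J(a) = -3*(-1428 + a)*(254 + a) (J(a) = -3*(a + 254)*(a - 1428) = -3*(254 + a)*(-1428 + a) = -3*(-1428 + a)*(254 + a))
(768244 + T)/(J(-935) + x) = (768244 - 3233989)/((1088136 - 3*(-935)² + 3522*(-935)) + 4385255) = -2465745/((1088136 - 3*874225 - 3293070) + 4385255) = -2465745/((1088136 - 2622675 - 3293070) + 4385255) = -2465745/(-4827609 + 4385255) = -2465745/(-442354) = -2465745*(-1/442354) = 2465745/442354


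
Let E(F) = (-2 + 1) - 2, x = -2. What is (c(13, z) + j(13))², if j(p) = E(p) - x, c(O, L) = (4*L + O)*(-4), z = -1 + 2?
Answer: 4761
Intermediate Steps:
E(F) = -3 (E(F) = -1 - 2 = -3)
z = 1
c(O, L) = -16*L - 4*O (c(O, L) = (O + 4*L)*(-4) = -16*L - 4*O)
j(p) = -1 (j(p) = -3 - 1*(-2) = -3 + 2 = -1)
(c(13, z) + j(13))² = ((-16*1 - 4*13) - 1)² = ((-16 - 52) - 1)² = (-68 - 1)² = (-69)² = 4761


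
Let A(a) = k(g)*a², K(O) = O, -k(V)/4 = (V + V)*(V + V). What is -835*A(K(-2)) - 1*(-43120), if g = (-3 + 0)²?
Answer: 4371760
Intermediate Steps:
g = 9 (g = (-3)² = 9)
k(V) = -16*V² (k(V) = -4*(V + V)*(V + V) = -4*2*V*2*V = -16*V²)
A(a) = -1296*a² (A(a) = (-16*9²)*a² = (-16*81)*a² = -1296*a²)
-835*A(K(-2)) - 1*(-43120) = -(-1082160)*(-2)² - 1*(-43120) = -(-1082160)*4 + 43120 = -835*(-5184) + 43120 = 4328640 + 43120 = 4371760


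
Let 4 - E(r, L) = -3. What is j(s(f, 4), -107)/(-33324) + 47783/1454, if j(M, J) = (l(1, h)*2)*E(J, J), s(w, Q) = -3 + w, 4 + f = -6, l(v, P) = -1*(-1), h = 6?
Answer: 199037542/6056637 ≈ 32.863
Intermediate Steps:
l(v, P) = 1
E(r, L) = 7 (E(r, L) = 4 - 1*(-3) = 4 + 3 = 7)
f = -10 (f = -4 - 6 = -10)
j(M, J) = 14 (j(M, J) = (1*2)*7 = 2*7 = 14)
j(s(f, 4), -107)/(-33324) + 47783/1454 = 14/(-33324) + 47783/1454 = 14*(-1/33324) + 47783*(1/1454) = -7/16662 + 47783/1454 = 199037542/6056637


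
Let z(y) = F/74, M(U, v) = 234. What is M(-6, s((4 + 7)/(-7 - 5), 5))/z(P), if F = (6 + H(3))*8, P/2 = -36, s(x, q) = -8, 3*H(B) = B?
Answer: 4329/14 ≈ 309.21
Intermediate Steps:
H(B) = B/3
P = -72 (P = 2*(-36) = -72)
F = 56 (F = (6 + (1/3)*3)*8 = (6 + 1)*8 = 7*8 = 56)
z(y) = 28/37 (z(y) = 56/74 = 56*(1/74) = 28/37)
M(-6, s((4 + 7)/(-7 - 5), 5))/z(P) = 234/(28/37) = 234*(37/28) = 4329/14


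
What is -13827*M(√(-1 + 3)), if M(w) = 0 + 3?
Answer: -41481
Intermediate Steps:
M(w) = 3
-13827*M(√(-1 + 3)) = -13827*3 = -41481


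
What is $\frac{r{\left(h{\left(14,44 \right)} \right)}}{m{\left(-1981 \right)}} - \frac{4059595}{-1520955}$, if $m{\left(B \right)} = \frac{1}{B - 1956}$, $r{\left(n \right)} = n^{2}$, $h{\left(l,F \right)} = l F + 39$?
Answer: $- \frac{513800325030256}{304191} \approx -1.6891 \cdot 10^{9}$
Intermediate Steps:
$h{\left(l,F \right)} = 39 + F l$ ($h{\left(l,F \right)} = F l + 39 = 39 + F l$)
$m{\left(B \right)} = \frac{1}{-1956 + B}$
$\frac{r{\left(h{\left(14,44 \right)} \right)}}{m{\left(-1981 \right)}} - \frac{4059595}{-1520955} = \frac{\left(39 + 44 \cdot 14\right)^{2}}{\frac{1}{-1956 - 1981}} - \frac{4059595}{-1520955} = \frac{\left(39 + 616\right)^{2}}{\frac{1}{-3937}} - - \frac{811919}{304191} = \frac{655^{2}}{- \frac{1}{3937}} + \frac{811919}{304191} = 429025 \left(-3937\right) + \frac{811919}{304191} = -1689071425 + \frac{811919}{304191} = - \frac{513800325030256}{304191}$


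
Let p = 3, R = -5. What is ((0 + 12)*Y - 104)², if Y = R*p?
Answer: 80656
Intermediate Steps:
Y = -15 (Y = -5*3 = -15)
((0 + 12)*Y - 104)² = ((0 + 12)*(-15) - 104)² = (12*(-15) - 104)² = (-180 - 104)² = (-284)² = 80656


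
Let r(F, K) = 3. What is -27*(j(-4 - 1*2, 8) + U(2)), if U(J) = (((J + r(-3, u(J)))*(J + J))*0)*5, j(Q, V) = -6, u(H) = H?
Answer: 162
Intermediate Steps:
U(J) = 0 (U(J) = (((J + 3)*(J + J))*0)*5 = (((3 + J)*(2*J))*0)*5 = ((2*J*(3 + J))*0)*5 = 0*5 = 0)
-27*(j(-4 - 1*2, 8) + U(2)) = -27*(-6 + 0) = -27*(-6) = 162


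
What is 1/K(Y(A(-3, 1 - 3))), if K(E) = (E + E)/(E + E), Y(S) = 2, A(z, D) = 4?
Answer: 1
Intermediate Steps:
K(E) = 1 (K(E) = (2*E)/((2*E)) = (2*E)*(1/(2*E)) = 1)
1/K(Y(A(-3, 1 - 3))) = 1/1 = 1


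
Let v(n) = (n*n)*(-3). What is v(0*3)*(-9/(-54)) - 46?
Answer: -46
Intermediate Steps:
v(n) = -3*n² (v(n) = n²*(-3) = -3*n²)
v(0*3)*(-9/(-54)) - 46 = (-3*(0*3)²)*(-9/(-54)) - 46 = (-3*0²)*(-9*(-1/54)) - 46 = -3*0*(⅙) - 46 = 0*(⅙) - 46 = 0 - 46 = -46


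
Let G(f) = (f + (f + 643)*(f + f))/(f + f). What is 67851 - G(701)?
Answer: 133013/2 ≈ 66507.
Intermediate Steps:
G(f) = (f + 2*f*(643 + f))/(2*f) (G(f) = (f + (643 + f)*(2*f))/((2*f)) = (f + 2*f*(643 + f))*(1/(2*f)) = (f + 2*f*(643 + f))/(2*f))
67851 - G(701) = 67851 - (1287/2 + 701) = 67851 - 1*2689/2 = 67851 - 2689/2 = 133013/2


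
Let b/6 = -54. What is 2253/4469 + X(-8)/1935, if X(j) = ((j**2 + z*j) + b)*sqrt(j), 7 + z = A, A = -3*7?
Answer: 2253/4469 - 8*I*sqrt(2)/215 ≈ 0.50414 - 0.052622*I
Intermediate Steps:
b = -324 (b = 6*(-54) = -324)
A = -21
z = -28 (z = -7 - 21 = -28)
X(j) = sqrt(j)*(-324 + j**2 - 28*j) (X(j) = ((j**2 - 28*j) - 324)*sqrt(j) = (-324 + j**2 - 28*j)*sqrt(j) = sqrt(j)*(-324 + j**2 - 28*j))
2253/4469 + X(-8)/1935 = 2253/4469 + (sqrt(-8)*(-324 + (-8)**2 - 28*(-8)))/1935 = 2253*(1/4469) + ((2*I*sqrt(2))*(-324 + 64 + 224))*(1/1935) = 2253/4469 + ((2*I*sqrt(2))*(-36))*(1/1935) = 2253/4469 - 72*I*sqrt(2)*(1/1935) = 2253/4469 - 8*I*sqrt(2)/215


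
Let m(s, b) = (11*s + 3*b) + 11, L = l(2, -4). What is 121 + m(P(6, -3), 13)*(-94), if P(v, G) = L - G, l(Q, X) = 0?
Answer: -7681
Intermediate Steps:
L = 0
P(v, G) = -G (P(v, G) = 0 - G = -G)
m(s, b) = 11 + 3*b + 11*s (m(s, b) = (3*b + 11*s) + 11 = 11 + 3*b + 11*s)
121 + m(P(6, -3), 13)*(-94) = 121 + (11 + 3*13 + 11*(-1*(-3)))*(-94) = 121 + (11 + 39 + 11*3)*(-94) = 121 + (11 + 39 + 33)*(-94) = 121 + 83*(-94) = 121 - 7802 = -7681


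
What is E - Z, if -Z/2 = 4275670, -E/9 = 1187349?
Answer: -2134801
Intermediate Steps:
E = -10686141 (E = -9*1187349 = -10686141)
Z = -8551340 (Z = -2*4275670 = -8551340)
E - Z = -10686141 - 1*(-8551340) = -10686141 + 8551340 = -2134801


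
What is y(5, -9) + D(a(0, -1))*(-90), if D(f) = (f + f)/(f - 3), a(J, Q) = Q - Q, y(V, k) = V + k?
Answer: -4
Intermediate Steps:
a(J, Q) = 0
D(f) = 2*f/(-3 + f) (D(f) = (2*f)/(-3 + f) = 2*f/(-3 + f))
y(5, -9) + D(a(0, -1))*(-90) = (5 - 9) + (2*0/(-3 + 0))*(-90) = -4 + (2*0/(-3))*(-90) = -4 + (2*0*(-⅓))*(-90) = -4 + 0*(-90) = -4 + 0 = -4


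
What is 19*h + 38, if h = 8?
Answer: 190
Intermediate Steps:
19*h + 38 = 19*8 + 38 = 152 + 38 = 190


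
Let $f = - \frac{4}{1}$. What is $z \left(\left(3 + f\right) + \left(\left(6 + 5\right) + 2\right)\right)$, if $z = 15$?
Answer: $180$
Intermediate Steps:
$f = -4$ ($f = \left(-4\right) 1 = -4$)
$z \left(\left(3 + f\right) + \left(\left(6 + 5\right) + 2\right)\right) = 15 \left(\left(3 - 4\right) + \left(\left(6 + 5\right) + 2\right)\right) = 15 \left(-1 + \left(11 + 2\right)\right) = 15 \left(-1 + 13\right) = 15 \cdot 12 = 180$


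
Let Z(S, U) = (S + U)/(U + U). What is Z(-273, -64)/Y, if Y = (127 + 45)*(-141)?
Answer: -337/3104256 ≈ -0.00010856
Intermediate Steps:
Z(S, U) = (S + U)/(2*U) (Z(S, U) = (S + U)/((2*U)) = (S + U)*(1/(2*U)) = (S + U)/(2*U))
Y = -24252 (Y = 172*(-141) = -24252)
Z(-273, -64)/Y = ((1/2)*(-273 - 64)/(-64))/(-24252) = ((1/2)*(-1/64)*(-337))*(-1/24252) = (337/128)*(-1/24252) = -337/3104256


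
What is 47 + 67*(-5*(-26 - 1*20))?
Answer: 15457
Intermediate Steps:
47 + 67*(-5*(-26 - 1*20)) = 47 + 67*(-5*(-26 - 20)) = 47 + 67*(-5*(-46)) = 47 + 67*230 = 47 + 15410 = 15457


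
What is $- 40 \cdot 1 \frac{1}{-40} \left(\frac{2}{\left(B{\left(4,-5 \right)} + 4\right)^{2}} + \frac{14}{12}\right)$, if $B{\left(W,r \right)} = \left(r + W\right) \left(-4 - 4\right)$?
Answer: $\frac{85}{72} \approx 1.1806$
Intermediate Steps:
$B{\left(W,r \right)} = - 8 W - 8 r$ ($B{\left(W,r \right)} = \left(W + r\right) \left(-8\right) = - 8 W - 8 r$)
$- 40 \cdot 1 \frac{1}{-40} \left(\frac{2}{\left(B{\left(4,-5 \right)} + 4\right)^{2}} + \frac{14}{12}\right) = - 40 \cdot 1 \frac{1}{-40} \left(\frac{2}{\left(\left(\left(-8\right) 4 - -40\right) + 4\right)^{2}} + \frac{14}{12}\right) = - 40 \cdot 1 \left(- \frac{1}{40}\right) \left(\frac{2}{\left(\left(-32 + 40\right) + 4\right)^{2}} + 14 \cdot \frac{1}{12}\right) = \left(-40\right) \left(- \frac{1}{40}\right) \left(\frac{2}{\left(8 + 4\right)^{2}} + \frac{7}{6}\right) = 1 \left(\frac{2}{12^{2}} + \frac{7}{6}\right) = 1 \left(\frac{2}{144} + \frac{7}{6}\right) = 1 \left(2 \cdot \frac{1}{144} + \frac{7}{6}\right) = 1 \left(\frac{1}{72} + \frac{7}{6}\right) = 1 \cdot \frac{85}{72} = \frac{85}{72}$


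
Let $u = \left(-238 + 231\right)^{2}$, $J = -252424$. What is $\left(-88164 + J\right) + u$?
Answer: $-340539$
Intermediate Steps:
$u = 49$ ($u = \left(-7\right)^{2} = 49$)
$\left(-88164 + J\right) + u = \left(-88164 - 252424\right) + 49 = -340588 + 49 = -340539$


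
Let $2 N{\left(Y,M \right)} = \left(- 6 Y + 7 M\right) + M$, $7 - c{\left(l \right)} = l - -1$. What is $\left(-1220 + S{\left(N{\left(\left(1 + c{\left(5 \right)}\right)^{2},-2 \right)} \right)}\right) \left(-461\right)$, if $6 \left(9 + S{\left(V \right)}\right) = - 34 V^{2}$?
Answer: $\frac{4834507}{3} \approx 1.6115 \cdot 10^{6}$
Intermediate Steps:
$c{\left(l \right)} = 6 - l$ ($c{\left(l \right)} = 7 - \left(l - -1\right) = 7 - \left(l + 1\right) = 7 - \left(1 + l\right) = 6 - l$)
$N{\left(Y,M \right)} = - 3 Y + 4 M$ ($N{\left(Y,M \right)} = \frac{\left(- 6 Y + 7 M\right) + M}{2} = \frac{- 6 Y + 8 M}{2} = - 3 Y + 4 M$)
$S{\left(V \right)} = -9 - \frac{17 V^{2}}{3}$ ($S{\left(V \right)} = -9 + \frac{\left(-34\right) V^{2}}{6} = -9 - \frac{17 V^{2}}{3}$)
$\left(-1220 + S{\left(N{\left(\left(1 + c{\left(5 \right)}\right)^{2},-2 \right)} \right)}\right) \left(-461\right) = \left(-1220 - \left(9 + \frac{17 \left(- 3 \left(1 + \left(6 - 5\right)\right)^{2} + 4 \left(-2\right)\right)^{2}}{3}\right)\right) \left(-461\right) = \left(-1220 - \left(9 + \frac{17 \left(- 3 \left(1 + \left(6 - 5\right)\right)^{2} - 8\right)^{2}}{3}\right)\right) \left(-461\right) = \left(-1220 - \left(9 + \frac{17 \left(- 3 \left(1 + 1\right)^{2} - 8\right)^{2}}{3}\right)\right) \left(-461\right) = \left(-1220 - \left(9 + \frac{17 \left(- 3 \cdot 2^{2} - 8\right)^{2}}{3}\right)\right) \left(-461\right) = \left(-1220 - \left(9 + \frac{17 \left(\left(-3\right) 4 - 8\right)^{2}}{3}\right)\right) \left(-461\right) = \left(-1220 - \left(9 + \frac{17 \left(-12 - 8\right)^{2}}{3}\right)\right) \left(-461\right) = \left(-1220 - \left(9 + \frac{17 \left(-20\right)^{2}}{3}\right)\right) \left(-461\right) = \left(-1220 - \frac{6827}{3}\right) \left(-461\right) = \left(- \frac{10487}{3}\right) \left(-461\right) = \frac{4834507}{3}$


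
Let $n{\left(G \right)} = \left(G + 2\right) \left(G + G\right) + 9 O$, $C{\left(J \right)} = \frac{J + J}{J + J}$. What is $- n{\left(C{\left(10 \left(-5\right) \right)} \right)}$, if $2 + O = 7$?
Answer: $-51$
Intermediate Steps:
$O = 5$ ($O = -2 + 7 = 5$)
$C{\left(J \right)} = 1$ ($C{\left(J \right)} = \frac{2 J}{2 J} = 2 J \frac{1}{2 J} = 1$)
$n{\left(G \right)} = 45 + 2 G \left(2 + G\right)$ ($n{\left(G \right)} = \left(G + 2\right) \left(G + G\right) + 9 \cdot 5 = \left(2 + G\right) 2 G + 45 = 2 G \left(2 + G\right) + 45 = 45 + 2 G \left(2 + G\right)$)
$- n{\left(C{\left(10 \left(-5\right) \right)} \right)} = - (45 + 2 \cdot 1^{2} + 4 \cdot 1) = - (45 + 2 \cdot 1 + 4) = - (45 + 2 + 4) = \left(-1\right) 51 = -51$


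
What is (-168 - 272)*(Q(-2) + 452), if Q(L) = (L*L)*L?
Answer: -195360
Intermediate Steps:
Q(L) = L³ (Q(L) = L²*L = L³)
(-168 - 272)*(Q(-2) + 452) = (-168 - 272)*((-2)³ + 452) = -440*(-8 + 452) = -440*444 = -195360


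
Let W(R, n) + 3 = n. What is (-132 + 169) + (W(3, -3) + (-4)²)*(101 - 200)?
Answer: -953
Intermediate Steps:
W(R, n) = -3 + n
(-132 + 169) + (W(3, -3) + (-4)²)*(101 - 200) = (-132 + 169) + ((-3 - 3) + (-4)²)*(101 - 200) = 37 + (-6 + 16)*(-99) = 37 + 10*(-99) = 37 - 990 = -953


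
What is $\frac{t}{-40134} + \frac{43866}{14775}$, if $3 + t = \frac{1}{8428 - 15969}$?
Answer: $\frac{2212733473234}{745276841475} \approx 2.969$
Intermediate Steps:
$t = - \frac{22624}{7541}$ ($t = -3 + \frac{1}{8428 - 15969} = -3 + \frac{1}{-7541} = -3 - \frac{1}{7541} = - \frac{22624}{7541} \approx -3.0001$)
$\frac{t}{-40134} + \frac{43866}{14775} = - \frac{22624}{7541 \left(-40134\right)} + \frac{43866}{14775} = \left(- \frac{22624}{7541}\right) \left(- \frac{1}{40134}\right) + 43866 \cdot \frac{1}{14775} = \frac{11312}{151325247} + \frac{14622}{4925} = \frac{2212733473234}{745276841475}$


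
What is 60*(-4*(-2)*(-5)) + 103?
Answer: -2297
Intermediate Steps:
60*(-4*(-2)*(-5)) + 103 = 60*(8*(-5)) + 103 = 60*(-40) + 103 = -2400 + 103 = -2297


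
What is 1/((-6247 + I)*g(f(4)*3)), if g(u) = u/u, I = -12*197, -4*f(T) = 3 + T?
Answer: -1/8611 ≈ -0.00011613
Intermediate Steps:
f(T) = -¾ - T/4 (f(T) = -(3 + T)/4 = -¾ - T/4)
I = -2364
g(u) = 1
1/((-6247 + I)*g(f(4)*3)) = 1/(-6247 - 2364*1) = 1/(-8611) = -1/8611*1 = -1/8611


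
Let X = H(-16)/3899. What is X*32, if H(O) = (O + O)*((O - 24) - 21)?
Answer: 62464/3899 ≈ 16.021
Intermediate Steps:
H(O) = 2*O*(-45 + O) (H(O) = (2*O)*((-24 + O) - 21) = (2*O)*(-45 + O) = 2*O*(-45 + O))
X = 1952/3899 (X = (2*(-16)*(-45 - 16))/3899 = (2*(-16)*(-61))*(1/3899) = 1952*(1/3899) = 1952/3899 ≈ 0.50064)
X*32 = (1952/3899)*32 = 62464/3899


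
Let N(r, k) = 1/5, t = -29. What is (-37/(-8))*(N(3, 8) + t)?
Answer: -666/5 ≈ -133.20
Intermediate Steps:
N(r, k) = ⅕
(-37/(-8))*(N(3, 8) + t) = (-37/(-8))*(⅕ - 29) = -37*(-⅛)*(-144/5) = (37/8)*(-144/5) = -666/5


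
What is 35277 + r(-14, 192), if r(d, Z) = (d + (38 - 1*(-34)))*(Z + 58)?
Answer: 49777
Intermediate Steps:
r(d, Z) = (58 + Z)*(72 + d) (r(d, Z) = (d + (38 + 34))*(58 + Z) = (d + 72)*(58 + Z) = (72 + d)*(58 + Z) = (58 + Z)*(72 + d))
35277 + r(-14, 192) = 35277 + (4176 + 58*(-14) + 72*192 + 192*(-14)) = 35277 + (4176 - 812 + 13824 - 2688) = 35277 + 14500 = 49777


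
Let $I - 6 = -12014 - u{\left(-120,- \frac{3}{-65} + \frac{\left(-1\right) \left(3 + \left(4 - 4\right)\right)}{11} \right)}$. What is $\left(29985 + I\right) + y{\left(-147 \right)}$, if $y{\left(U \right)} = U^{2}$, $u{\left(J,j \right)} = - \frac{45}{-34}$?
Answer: $\frac{1345879}{34} \approx 39585.0$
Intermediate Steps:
$u{\left(J,j \right)} = \frac{45}{34}$ ($u{\left(J,j \right)} = \left(-45\right) \left(- \frac{1}{34}\right) = \frac{45}{34}$)
$I = - \frac{408317}{34}$ ($I = 6 - \frac{408521}{34} = - \frac{408317}{34} \approx -12009.0$)
$\left(29985 + I\right) + y{\left(-147 \right)} = \left(29985 - \frac{408317}{34}\right) + \left(-147\right)^{2} = \frac{611173}{34} + 21609 = \frac{1345879}{34}$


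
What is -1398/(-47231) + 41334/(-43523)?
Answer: -1891401000/2055634813 ≈ -0.92011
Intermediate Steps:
-1398/(-47231) + 41334/(-43523) = -1398*(-1/47231) + 41334*(-1/43523) = 1398/47231 - 41334/43523 = -1891401000/2055634813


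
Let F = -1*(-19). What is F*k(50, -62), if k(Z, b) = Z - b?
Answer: 2128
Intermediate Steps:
F = 19
F*k(50, -62) = 19*(50 - 1*(-62)) = 19*(50 + 62) = 19*112 = 2128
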